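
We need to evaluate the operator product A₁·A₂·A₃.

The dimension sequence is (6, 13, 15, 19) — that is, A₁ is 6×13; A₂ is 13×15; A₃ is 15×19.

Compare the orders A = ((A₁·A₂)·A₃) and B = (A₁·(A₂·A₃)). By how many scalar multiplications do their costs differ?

2307

Order A = ((A₁·A₂)·A₃): (A₁·A₂): 6×13 by 13×15 → 6×15, cost 6·13·15 = 1170; ((A₁·A₂)·A₃): 6×15 by 15×19 → 6×19, cost 6·15·19 = 1710; cumulative 2880. Total 2880.
Order B = (A₁·(A₂·A₃)): (A₂·A₃): 13×15 by 15×19 → 13×19, cost 13·15·19 = 3705; (A₁·(A₂·A₃)): 6×13 by 13×19 → 6×19, cost 6·13·19 = 1482; cumulative 5187. Total 5187.
Difference: |2880 − 5187| = 2307.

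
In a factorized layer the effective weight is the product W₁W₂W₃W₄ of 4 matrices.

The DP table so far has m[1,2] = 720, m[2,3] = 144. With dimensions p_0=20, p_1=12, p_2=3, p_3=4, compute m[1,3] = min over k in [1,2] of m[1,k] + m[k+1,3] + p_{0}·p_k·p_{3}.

m[1,3] = min over k∈[1,2] of m[1,k]+m[k+1,3]+p_{0}·p_k·p_{3}.
k=1: 0 + 144 + 20·12·4 = 1104; k=2: 720 + 0 + 20·3·4 = 960.
Minimum: 960 at k=2.

960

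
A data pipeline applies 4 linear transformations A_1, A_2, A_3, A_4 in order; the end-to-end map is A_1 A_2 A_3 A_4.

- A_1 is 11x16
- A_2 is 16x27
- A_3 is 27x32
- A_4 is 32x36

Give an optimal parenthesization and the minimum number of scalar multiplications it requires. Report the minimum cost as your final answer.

Adjacent pairs: A_1A_2 = 11·16·27 = 4752; A_2A_3 = 16·27·32 = 13824; A_3A_4 = 27·32·36 = 31104.
Length 3: A_1..A_3: k=1: 0+13824+11·16·32=19456; k=2: 4752+0+11·27·32=14256 → min 14256 | A_2..A_4: k=2: 0+31104+16·27·36=46656; k=3: 13824+0+16·32·36=32256 → min 32256.
Length 4: A_1..A_4: k=1: 0+32256+11·16·36=38592; k=2: 4752+31104+11·27·36=46548; k=3: 14256+0+11·32·36=26928 → min 26928.
Optimal parenthesization: (((A_1 A_2) A_3) A_4) with cost 26928.

26928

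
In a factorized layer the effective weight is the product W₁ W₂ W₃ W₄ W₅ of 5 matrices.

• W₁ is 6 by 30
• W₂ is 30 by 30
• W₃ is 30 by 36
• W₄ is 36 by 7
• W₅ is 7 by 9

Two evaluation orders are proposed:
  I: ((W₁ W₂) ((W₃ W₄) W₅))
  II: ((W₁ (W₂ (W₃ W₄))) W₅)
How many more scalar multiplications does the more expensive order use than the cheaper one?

972

Order I = ((W₁ W₂) ((W₃ W₄) W₅)): (W₁ W₂): 6×30 by 30×30 → 6×30, cost 6·30·30 = 5400; (W₃ W₄): 30×36 by 36×7 → 30×7, cost 30·36·7 = 7560; ((W₃ W₄) W₅): 30×7 by 7×9 → 30×9, cost 30·7·9 = 1890; cumulative 9450; ((W₁ W₂) ((W₃ W₄) W₅)): 6×30 by 30×9 → 6×9, cost 6·30·9 = 1620; cumulative 16470. Total 16470.
Order II = ((W₁ (W₂ (W₃ W₄))) W₅): (W₃ W₄): 30×36 by 36×7 → 30×7, cost 30·36·7 = 7560; (W₂ (W₃ W₄)): 30×30 by 30×7 → 30×7, cost 30·30·7 = 6300; cumulative 13860; (W₁ (W₂ (W₃ W₄))): 6×30 by 30×7 → 6×7, cost 6·30·7 = 1260; cumulative 15120; ((W₁ (W₂ (W₃ W₄))) W₅): 6×7 by 7×9 → 6×9, cost 6·7·9 = 378; cumulative 15498. Total 15498.
Difference: |16470 − 15498| = 972.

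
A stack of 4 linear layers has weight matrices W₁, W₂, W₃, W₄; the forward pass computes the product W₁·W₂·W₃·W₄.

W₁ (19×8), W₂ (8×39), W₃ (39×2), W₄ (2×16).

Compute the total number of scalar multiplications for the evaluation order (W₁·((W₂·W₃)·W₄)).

3312

(W₂·W₃): 8×39 by 39×2 → 8×2, cost 8·39·2 = 624
((W₂·W₃)·W₄): 8×2 by 2×16 → 8×16, cost 8·2·16 = 256; cumulative 880
(W₁·((W₂·W₃)·W₄)): 19×8 by 8×16 → 19×16, cost 19·8·16 = 2432; cumulative 3312
Total: 3312 scalar multiplications.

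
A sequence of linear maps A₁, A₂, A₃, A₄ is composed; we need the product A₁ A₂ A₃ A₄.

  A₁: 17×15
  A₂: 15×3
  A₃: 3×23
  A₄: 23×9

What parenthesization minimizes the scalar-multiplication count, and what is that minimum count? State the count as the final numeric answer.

Adjacent pairs: A₁A₂ = 17·15·3 = 765; A₂A₃ = 15·3·23 = 1035; A₃A₄ = 3·23·9 = 621.
Length 3: A₁..A₃: k=1: 0+1035+17·15·23=6900; k=2: 765+0+17·3·23=1938 → min 1938 | A₂..A₄: k=2: 0+621+15·3·9=1026; k=3: 1035+0+15·23·9=4140 → min 1026.
Length 4: A₁..A₄: k=1: 0+1026+17·15·9=3321; k=2: 765+621+17·3·9=1845; k=3: 1938+0+17·23·9=5457 → min 1845.
Optimal parenthesization: ((A₁ A₂) (A₃ A₄)) with cost 1845.

1845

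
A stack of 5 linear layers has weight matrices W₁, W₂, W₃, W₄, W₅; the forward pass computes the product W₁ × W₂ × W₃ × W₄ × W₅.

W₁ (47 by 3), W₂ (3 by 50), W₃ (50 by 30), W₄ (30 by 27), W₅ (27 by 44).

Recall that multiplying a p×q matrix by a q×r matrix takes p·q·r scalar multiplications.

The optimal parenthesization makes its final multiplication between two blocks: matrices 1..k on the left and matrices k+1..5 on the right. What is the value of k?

Adjacent pairs: W₁W₂ = 47·3·50 = 7050; W₂W₃ = 3·50·30 = 4500; W₃W₄ = 50·30·27 = 40500; W₄W₅ = 30·27·44 = 35640.
Length 3: W₁..W₃: k=1: 0+4500+47·3·30=8730; k=2: 7050+0+47·50·30=77550 → min 8730 | W₂..W₄: k=2: 0+40500+3·50·27=44550; k=3: 4500+0+3·30·27=6930 → min 6930 | W₃..W₅: k=3: 0+35640+50·30·44=101640; k=4: 40500+0+50·27·44=99900 → min 99900.
Length 4: W₁..W₄: k=1: 0+6930+47·3·27=10737; k=2: 7050+40500+47·50·27=111000; k=3: 8730+0+47·30·27=46800 → min 10737 | W₂..W₅: k=2: 0+99900+3·50·44=106500; k=3: 4500+35640+3·30·44=44100; k=4: 6930+0+3·27·44=10494 → min 10494.
Top-level splits: k=1: (W₁..W₁)·(W₂..W₅) → 0+10494+47·3·44 = 16698; k=2: (W₁..W₂)·(W₃..W₅) → 7050+99900+47·50·44 = 210350; k=3: (W₁..W₃)·(W₄..W₅) → 8730+35640+47·30·44 = 106410; k=4: (W₁..W₄)·(W₅..W₅) → 10737+0+47·27·44 = 66573.
Best split is after W₁, i.e. k = 1.

1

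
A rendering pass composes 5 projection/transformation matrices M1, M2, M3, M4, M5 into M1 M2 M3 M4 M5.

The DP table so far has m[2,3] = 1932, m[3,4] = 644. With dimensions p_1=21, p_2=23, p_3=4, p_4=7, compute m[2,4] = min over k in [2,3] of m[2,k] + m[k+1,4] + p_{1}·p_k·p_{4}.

2520

m[2,4] = min over k∈[2,3] of m[2,k]+m[k+1,4]+p_{1}·p_k·p_{4}.
k=2: 0 + 644 + 21·23·7 = 4025; k=3: 1932 + 0 + 21·4·7 = 2520.
Minimum: 2520 at k=3.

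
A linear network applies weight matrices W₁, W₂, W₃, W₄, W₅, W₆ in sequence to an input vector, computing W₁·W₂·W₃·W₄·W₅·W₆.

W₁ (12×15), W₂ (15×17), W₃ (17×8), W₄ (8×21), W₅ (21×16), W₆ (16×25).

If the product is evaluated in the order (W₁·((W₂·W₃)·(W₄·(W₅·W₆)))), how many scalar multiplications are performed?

22140

(W₂·W₃): 15×17 by 17×8 → 15×8, cost 15·17·8 = 2040
(W₅·W₆): 21×16 by 16×25 → 21×25, cost 21·16·25 = 8400
(W₄·(W₅·W₆)): 8×21 by 21×25 → 8×25, cost 8·21·25 = 4200; cumulative 12600
((W₂·W₃)·(W₄·(W₅·W₆))): 15×8 by 8×25 → 15×25, cost 15·8·25 = 3000; cumulative 17640
(W₁·((W₂·W₃)·(W₄·(W₅·W₆)))): 12×15 by 15×25 → 12×25, cost 12·15·25 = 4500; cumulative 22140
Total: 22140 scalar multiplications.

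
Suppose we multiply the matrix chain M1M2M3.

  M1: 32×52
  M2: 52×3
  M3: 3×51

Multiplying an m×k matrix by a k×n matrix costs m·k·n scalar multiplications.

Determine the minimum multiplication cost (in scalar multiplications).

9888

Order (M1(M2M3)): (M2M3): 52×3 by 3×51 → 52×51, cost 52·3·51 = 7956; (M1(M2M3)): 32×52 by 52×51 → 32×51, cost 32·52·51 = 84864; cumulative 92820. Total 92820.
Order ((M1M2)M3): (M1M2): 32×52 by 52×3 → 32×3, cost 32·52·3 = 4992; ((M1M2)M3): 32×3 by 3×51 → 32×51, cost 32·3·51 = 4896; cumulative 9888. Total 9888.
Minimum: 9888.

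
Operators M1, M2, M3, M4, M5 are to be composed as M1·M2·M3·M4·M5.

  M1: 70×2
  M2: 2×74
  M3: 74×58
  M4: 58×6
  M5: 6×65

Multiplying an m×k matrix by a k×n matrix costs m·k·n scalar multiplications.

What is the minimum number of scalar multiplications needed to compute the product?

19160

Adjacent pairs: M1M2 = 70·2·74 = 10360; M2M3 = 2·74·58 = 8584; M3M4 = 74·58·6 = 25752; M4M5 = 58·6·65 = 22620.
Length 3: M1..M3: k=1: 0+8584+70·2·58=16704; k=2: 10360+0+70·74·58=310800 → min 16704 | M2..M4: k=2: 0+25752+2·74·6=26640; k=3: 8584+0+2·58·6=9280 → min 9280 | M3..M5: k=3: 0+22620+74·58·65=301600; k=4: 25752+0+74·6·65=54612 → min 54612.
Length 4: M1..M4: k=1: 0+9280+70·2·6=10120; k=2: 10360+25752+70·74·6=67192; k=3: 16704+0+70·58·6=41064 → min 10120 | M2..M5: k=2: 0+54612+2·74·65=64232; k=3: 8584+22620+2·58·65=38744; k=4: 9280+0+2·6·65=10060 → min 10060.
Length 5: M1..M5: k=1: 0+10060+70·2·65=19160; k=2: 10360+54612+70·74·65=401672; k=3: 16704+22620+70·58·65=303224; k=4: 10120+0+70·6·65=37420 → min 19160.
Optimal order: (M1·(((M2·M3)·M4)·M5)) with cost 19160.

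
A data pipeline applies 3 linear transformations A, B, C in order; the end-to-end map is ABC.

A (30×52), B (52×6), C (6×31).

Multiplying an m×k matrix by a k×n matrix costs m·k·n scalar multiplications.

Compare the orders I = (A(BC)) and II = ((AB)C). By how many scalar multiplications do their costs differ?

Order I = (A(BC)): (BC): 52×6 by 6×31 → 52×31, cost 52·6·31 = 9672; (A(BC)): 30×52 by 52×31 → 30×31, cost 30·52·31 = 48360; cumulative 58032. Total 58032.
Order II = ((AB)C): (AB): 30×52 by 52×6 → 30×6, cost 30·52·6 = 9360; ((AB)C): 30×6 by 6×31 → 30×31, cost 30·6·31 = 5580; cumulative 14940. Total 14940.
Difference: |58032 − 14940| = 43092.

43092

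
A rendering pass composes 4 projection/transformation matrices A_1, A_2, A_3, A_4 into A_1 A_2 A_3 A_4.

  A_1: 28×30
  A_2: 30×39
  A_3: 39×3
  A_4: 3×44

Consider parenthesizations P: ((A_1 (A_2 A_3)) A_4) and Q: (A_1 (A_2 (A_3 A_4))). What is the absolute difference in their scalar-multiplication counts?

Order P = ((A_1 (A_2 A_3)) A_4): (A_2 A_3): 30×39 by 39×3 → 30×3, cost 30·39·3 = 3510; (A_1 (A_2 A_3)): 28×30 by 30×3 → 28×3, cost 28·30·3 = 2520; cumulative 6030; ((A_1 (A_2 A_3)) A_4): 28×3 by 3×44 → 28×44, cost 28·3·44 = 3696; cumulative 9726. Total 9726.
Order Q = (A_1 (A_2 (A_3 A_4))): (A_3 A_4): 39×3 by 3×44 → 39×44, cost 39·3·44 = 5148; (A_2 (A_3 A_4)): 30×39 by 39×44 → 30×44, cost 30·39·44 = 51480; cumulative 56628; (A_1 (A_2 (A_3 A_4))): 28×30 by 30×44 → 28×44, cost 28·30·44 = 36960; cumulative 93588. Total 93588.
Difference: |9726 − 93588| = 83862.

83862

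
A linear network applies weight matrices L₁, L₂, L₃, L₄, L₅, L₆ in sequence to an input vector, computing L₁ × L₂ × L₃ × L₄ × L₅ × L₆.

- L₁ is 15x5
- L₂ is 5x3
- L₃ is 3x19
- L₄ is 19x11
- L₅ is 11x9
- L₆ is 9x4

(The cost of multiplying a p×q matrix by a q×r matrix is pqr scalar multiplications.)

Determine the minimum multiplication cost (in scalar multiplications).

Adjacent pairs: L₁L₂ = 15·5·3 = 225; L₂L₃ = 5·3·19 = 285; L₃L₄ = 3·19·11 = 627; L₄L₅ = 19·11·9 = 1881; L₅L₆ = 11·9·4 = 396.
Length 3: L₁..L₃: k=1: 0+285+15·5·19=1710; k=2: 225+0+15·3·19=1080 → min 1080 | L₂..L₄: k=2: 0+627+5·3·11=792; k=3: 285+0+5·19·11=1330 → min 792 | L₃..L₅: k=3: 0+1881+3·19·9=2394; k=4: 627+0+3·11·9=924 → min 924 | L₄..L₆: k=4: 0+396+19·11·4=1232; k=5: 1881+0+19·9·4=2565 → min 1232.
Length 4: L₁..L₄: k=1: 0+792+15·5·11=1617; k=2: 225+627+15·3·11=1347; k=3: 1080+0+15·19·11=4215 → min 1347 | L₂..L₅: k=2: 0+924+5·3·9=1059; k=3: 285+1881+5·19·9=3021; k=4: 792+0+5·11·9=1287 → min 1059 | L₃..L₆: k=3: 0+1232+3·19·4=1460; k=4: 627+396+3·11·4=1155; k=5: 924+0+3·9·4=1032 → min 1032.
Length 5: L₁..L₅: k=1: 0+1059+15·5·9=1734; k=2: 225+924+15·3·9=1554; k=3: 1080+1881+15·19·9=5526; k=4: 1347+0+15·11·9=2832 → min 1554 | L₂..L₆: k=2: 0+1032+5·3·4=1092; k=3: 285+1232+5·19·4=1897; k=4: 792+396+5·11·4=1408; k=5: 1059+0+5·9·4=1239 → min 1092.
Length 6: L₁..L₆: k=1: 0+1092+15·5·4=1392; k=2: 225+1032+15·3·4=1437; k=3: 1080+1232+15·19·4=3452; k=4: 1347+396+15·11·4=2403; k=5: 1554+0+15·9·4=2094 → min 1392.
Optimal order: (L₁ × (L₂ × (((L₃ × L₄) × L₅) × L₆))) with cost 1392.

1392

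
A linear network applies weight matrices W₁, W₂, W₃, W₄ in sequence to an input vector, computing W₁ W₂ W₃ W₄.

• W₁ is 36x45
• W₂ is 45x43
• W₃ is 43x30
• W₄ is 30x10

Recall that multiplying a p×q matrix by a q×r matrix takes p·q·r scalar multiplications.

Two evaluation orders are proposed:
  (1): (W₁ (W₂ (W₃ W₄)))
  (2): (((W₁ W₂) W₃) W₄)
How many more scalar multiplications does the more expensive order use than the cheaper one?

Order (1) = (W₁ (W₂ (W₃ W₄))): (W₃ W₄): 43×30 by 30×10 → 43×10, cost 43·30·10 = 12900; (W₂ (W₃ W₄)): 45×43 by 43×10 → 45×10, cost 45·43·10 = 19350; cumulative 32250; (W₁ (W₂ (W₃ W₄))): 36×45 by 45×10 → 36×10, cost 36·45·10 = 16200; cumulative 48450. Total 48450.
Order (2) = (((W₁ W₂) W₃) W₄): (W₁ W₂): 36×45 by 45×43 → 36×43, cost 36·45·43 = 69660; ((W₁ W₂) W₃): 36×43 by 43×30 → 36×30, cost 36·43·30 = 46440; cumulative 116100; (((W₁ W₂) W₃) W₄): 36×30 by 30×10 → 36×10, cost 36·30·10 = 10800; cumulative 126900. Total 126900.
Difference: |48450 − 126900| = 78450.

78450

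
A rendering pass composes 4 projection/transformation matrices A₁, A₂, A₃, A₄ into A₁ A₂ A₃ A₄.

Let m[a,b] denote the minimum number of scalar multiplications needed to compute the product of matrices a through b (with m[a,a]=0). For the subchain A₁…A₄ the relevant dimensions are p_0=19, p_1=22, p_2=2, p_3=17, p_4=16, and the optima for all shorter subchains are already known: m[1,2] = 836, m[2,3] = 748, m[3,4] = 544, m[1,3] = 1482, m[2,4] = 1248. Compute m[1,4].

1988

m[1,4] = min over k∈[1,3] of m[1,k]+m[k+1,4]+p_{0}·p_k·p_{4}.
k=1: 0 + 1248 + 19·22·16 = 7936; k=2: 836 + 544 + 19·2·16 = 1988; k=3: 1482 + 0 + 19·17·16 = 6650.
Minimum: 1988 at k=2.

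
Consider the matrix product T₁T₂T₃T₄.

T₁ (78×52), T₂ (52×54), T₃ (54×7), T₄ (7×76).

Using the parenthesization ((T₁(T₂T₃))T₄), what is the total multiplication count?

89544

(T₂T₃): 52×54 by 54×7 → 52×7, cost 52·54·7 = 19656
(T₁(T₂T₃)): 78×52 by 52×7 → 78×7, cost 78·52·7 = 28392; cumulative 48048
((T₁(T₂T₃))T₄): 78×7 by 7×76 → 78×76, cost 78·7·76 = 41496; cumulative 89544
Total: 89544 scalar multiplications.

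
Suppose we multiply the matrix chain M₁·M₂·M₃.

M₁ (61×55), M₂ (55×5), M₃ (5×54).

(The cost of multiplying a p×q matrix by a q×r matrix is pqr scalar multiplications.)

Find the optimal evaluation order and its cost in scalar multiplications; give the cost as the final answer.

33245

(M₁·(M₂·M₃)): cost 196020.
((M₁·M₂)·M₃): cost 33245.
Optimal: ((M₁·M₂)·M₃) with cost 33245.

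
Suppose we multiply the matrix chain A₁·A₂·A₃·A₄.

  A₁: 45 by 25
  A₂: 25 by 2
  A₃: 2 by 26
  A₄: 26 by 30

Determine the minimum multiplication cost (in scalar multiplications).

Adjacent pairs: A₁A₂ = 45·25·2 = 2250; A₂A₃ = 25·2·26 = 1300; A₃A₄ = 2·26·30 = 1560.
Length 3: A₁..A₃: k=1: 0+1300+45·25·26=30550; k=2: 2250+0+45·2·26=4590 → min 4590 | A₂..A₄: k=2: 0+1560+25·2·30=3060; k=3: 1300+0+25·26·30=20800 → min 3060.
Length 4: A₁..A₄: k=1: 0+3060+45·25·30=36810; k=2: 2250+1560+45·2·30=6510; k=3: 4590+0+45·26·30=39690 → min 6510.
Optimal order: ((A₁·A₂)·(A₃·A₄)) with cost 6510.

6510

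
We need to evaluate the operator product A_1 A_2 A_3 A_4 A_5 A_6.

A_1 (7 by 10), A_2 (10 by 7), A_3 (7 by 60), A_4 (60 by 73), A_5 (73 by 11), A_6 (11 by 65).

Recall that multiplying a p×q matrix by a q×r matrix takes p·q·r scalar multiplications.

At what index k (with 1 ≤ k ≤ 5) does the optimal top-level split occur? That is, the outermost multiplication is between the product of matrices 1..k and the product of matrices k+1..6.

5

Adjacent pairs: A_1A_2 = 7·10·7 = 490; A_2A_3 = 10·7·60 = 4200; A_3A_4 = 7·60·73 = 30660; A_4A_5 = 60·73·11 = 48180; A_5A_6 = 73·11·65 = 52195.
Length 3: A_1..A_3: k=1: 0+4200+7·10·60=8400; k=2: 490+0+7·7·60=3430 → min 3430 | A_2..A_4: k=2: 0+30660+10·7·73=35770; k=3: 4200+0+10·60·73=48000 → min 35770 | A_3..A_5: k=3: 0+48180+7·60·11=52800; k=4: 30660+0+7·73·11=36281 → min 36281 | A_4..A_6: k=4: 0+52195+60·73·65=336895; k=5: 48180+0+60·11·65=91080 → min 91080.
Length 4: A_1..A_4: k=1: 0+35770+7·10·73=40880; k=2: 490+30660+7·7·73=34727; k=3: 3430+0+7·60·73=34090 → min 34090 | A_2..A_5: k=2: 0+36281+10·7·11=37051; k=3: 4200+48180+10·60·11=58980; k=4: 35770+0+10·73·11=43800 → min 37051 | A_3..A_6: k=3: 0+91080+7·60·65=118380; k=4: 30660+52195+7·73·65=116070; k=5: 36281+0+7·11·65=41286 → min 41286.
Length 5: A_1..A_5: k=1: 0+37051+7·10·11=37821; k=2: 490+36281+7·7·11=37310; k=3: 3430+48180+7·60·11=56230; k=4: 34090+0+7·73·11=39711 → min 37310 | A_2..A_6: k=2: 0+41286+10·7·65=45836; k=3: 4200+91080+10·60·65=134280; k=4: 35770+52195+10·73·65=135415; k=5: 37051+0+10·11·65=44201 → min 44201.
Top-level splits: k=1: (A_1..A_1)·(A_2..A_6) → 0+44201+7·10·65 = 48751; k=2: (A_1..A_2)·(A_3..A_6) → 490+41286+7·7·65 = 44961; k=3: (A_1..A_3)·(A_4..A_6) → 3430+91080+7·60·65 = 121810; k=4: (A_1..A_4)·(A_5..A_6) → 34090+52195+7·73·65 = 119500; k=5: (A_1..A_5)·(A_6..A_6) → 37310+0+7·11·65 = 42315.
Best split is after A_5, i.e. k = 5.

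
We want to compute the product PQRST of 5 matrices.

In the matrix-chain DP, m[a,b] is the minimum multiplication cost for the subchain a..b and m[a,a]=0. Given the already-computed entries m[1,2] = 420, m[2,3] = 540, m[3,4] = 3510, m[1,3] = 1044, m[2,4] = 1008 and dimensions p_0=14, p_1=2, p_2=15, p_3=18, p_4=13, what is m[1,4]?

1372

m[1,4] = min over k∈[1,3] of m[1,k]+m[k+1,4]+p_{0}·p_k·p_{4}.
k=1: 0 + 1008 + 14·2·13 = 1372; k=2: 420 + 3510 + 14·15·13 = 6660; k=3: 1044 + 0 + 14·18·13 = 4320.
Minimum: 1372 at k=1.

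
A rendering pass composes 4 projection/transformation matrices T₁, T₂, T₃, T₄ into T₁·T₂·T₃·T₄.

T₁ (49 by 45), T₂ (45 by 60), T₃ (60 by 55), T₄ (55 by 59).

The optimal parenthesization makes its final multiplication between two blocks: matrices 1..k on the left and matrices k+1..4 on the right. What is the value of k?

1

Adjacent pairs: T₁T₂ = 49·45·60 = 132300; T₂T₃ = 45·60·55 = 148500; T₃T₄ = 60·55·59 = 194700.
Length 3: T₁..T₃: k=1: 0+148500+49·45·55=269775; k=2: 132300+0+49·60·55=294000 → min 269775 | T₂..T₄: k=2: 0+194700+45·60·59=354000; k=3: 148500+0+45·55·59=294525 → min 294525.
Top-level splits: k=1: (T₁..T₁)·(T₂..T₄) → 0+294525+49·45·59 = 424620; k=2: (T₁..T₂)·(T₃..T₄) → 132300+194700+49·60·59 = 500460; k=3: (T₁..T₃)·(T₄..T₄) → 269775+0+49·55·59 = 428780.
Best split is after T₁, i.e. k = 1.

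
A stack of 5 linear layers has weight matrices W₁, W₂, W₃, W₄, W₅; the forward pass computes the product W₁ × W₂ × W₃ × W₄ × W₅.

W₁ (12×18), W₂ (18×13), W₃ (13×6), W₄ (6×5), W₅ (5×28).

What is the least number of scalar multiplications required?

Adjacent pairs: W₁W₂ = 12·18·13 = 2808; W₂W₃ = 18·13·6 = 1404; W₃W₄ = 13·6·5 = 390; W₄W₅ = 6·5·28 = 840.
Length 3: W₁..W₃: k=1: 0+1404+12·18·6=2700; k=2: 2808+0+12·13·6=3744 → min 2700 | W₂..W₄: k=2: 0+390+18·13·5=1560; k=3: 1404+0+18·6·5=1944 → min 1560 | W₃..W₅: k=3: 0+840+13·6·28=3024; k=4: 390+0+13·5·28=2210 → min 2210.
Length 4: W₁..W₄: k=1: 0+1560+12·18·5=2640; k=2: 2808+390+12·13·5=3978; k=3: 2700+0+12·6·5=3060 → min 2640 | W₂..W₅: k=2: 0+2210+18·13·28=8762; k=3: 1404+840+18·6·28=5268; k=4: 1560+0+18·5·28=4080 → min 4080.
Length 5: W₁..W₅: k=1: 0+4080+12·18·28=10128; k=2: 2808+2210+12·13·28=9386; k=3: 2700+840+12·6·28=5556; k=4: 2640+0+12·5·28=4320 → min 4320.
Optimal order: ((W₁ × (W₂ × (W₃ × W₄))) × W₅) with cost 4320.

4320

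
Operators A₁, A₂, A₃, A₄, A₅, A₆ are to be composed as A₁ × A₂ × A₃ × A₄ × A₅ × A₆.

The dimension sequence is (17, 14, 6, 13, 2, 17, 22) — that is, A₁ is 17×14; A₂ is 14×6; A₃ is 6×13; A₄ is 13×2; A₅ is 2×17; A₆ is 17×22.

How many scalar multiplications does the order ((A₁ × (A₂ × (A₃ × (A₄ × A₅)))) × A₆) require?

13600

(A₄ × A₅): 13×2 by 2×17 → 13×17, cost 13·2·17 = 442
(A₃ × (A₄ × A₅)): 6×13 by 13×17 → 6×17, cost 6·13·17 = 1326; cumulative 1768
(A₂ × (A₃ × (A₄ × A₅))): 14×6 by 6×17 → 14×17, cost 14·6·17 = 1428; cumulative 3196
(A₁ × (A₂ × (A₃ × (A₄ × A₅)))): 17×14 by 14×17 → 17×17, cost 17·14·17 = 4046; cumulative 7242
((A₁ × (A₂ × (A₃ × (A₄ × A₅)))) × A₆): 17×17 by 17×22 → 17×22, cost 17·17·22 = 6358; cumulative 13600
Total: 13600 scalar multiplications.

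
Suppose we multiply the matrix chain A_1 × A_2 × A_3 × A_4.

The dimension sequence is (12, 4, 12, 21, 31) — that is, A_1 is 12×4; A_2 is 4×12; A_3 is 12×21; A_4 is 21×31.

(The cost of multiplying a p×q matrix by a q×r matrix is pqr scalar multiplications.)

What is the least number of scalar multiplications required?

Adjacent pairs: A_1A_2 = 12·4·12 = 576; A_2A_3 = 4·12·21 = 1008; A_3A_4 = 12·21·31 = 7812.
Length 3: A_1..A_3: k=1: 0+1008+12·4·21=2016; k=2: 576+0+12·12·21=3600 → min 2016 | A_2..A_4: k=2: 0+7812+4·12·31=9300; k=3: 1008+0+4·21·31=3612 → min 3612.
Length 4: A_1..A_4: k=1: 0+3612+12·4·31=5100; k=2: 576+7812+12·12·31=12852; k=3: 2016+0+12·21·31=9828 → min 5100.
Optimal order: (A_1 × ((A_2 × A_3) × A_4)) with cost 5100.

5100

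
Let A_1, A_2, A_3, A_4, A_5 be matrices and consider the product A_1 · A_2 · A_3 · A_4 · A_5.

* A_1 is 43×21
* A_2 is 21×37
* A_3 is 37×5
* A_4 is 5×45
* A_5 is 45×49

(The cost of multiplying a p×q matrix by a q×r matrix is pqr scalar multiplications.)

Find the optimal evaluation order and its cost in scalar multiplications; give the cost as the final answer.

29960

Adjacent pairs: A_1A_2 = 43·21·37 = 33411; A_2A_3 = 21·37·5 = 3885; A_3A_4 = 37·5·45 = 8325; A_4A_5 = 5·45·49 = 11025.
Length 3: A_1..A_3: k=1: 0+3885+43·21·5=8400; k=2: 33411+0+43·37·5=41366 → min 8400 | A_2..A_4: k=2: 0+8325+21·37·45=43290; k=3: 3885+0+21·5·45=8610 → min 8610 | A_3..A_5: k=3: 0+11025+37·5·49=20090; k=4: 8325+0+37·45·49=89910 → min 20090.
Length 4: A_1..A_4: k=1: 0+8610+43·21·45=49245; k=2: 33411+8325+43·37·45=113331; k=3: 8400+0+43·5·45=18075 → min 18075 | A_2..A_5: k=2: 0+20090+21·37·49=58163; k=3: 3885+11025+21·5·49=20055; k=4: 8610+0+21·45·49=54915 → min 20055.
Length 5: A_1..A_5: k=1: 0+20055+43·21·49=64302; k=2: 33411+20090+43·37·49=131460; k=3: 8400+11025+43·5·49=29960; k=4: 18075+0+43·45·49=112890 → min 29960.
Optimal parenthesization: ((A_1 · (A_2 · A_3)) · (A_4 · A_5)) with cost 29960.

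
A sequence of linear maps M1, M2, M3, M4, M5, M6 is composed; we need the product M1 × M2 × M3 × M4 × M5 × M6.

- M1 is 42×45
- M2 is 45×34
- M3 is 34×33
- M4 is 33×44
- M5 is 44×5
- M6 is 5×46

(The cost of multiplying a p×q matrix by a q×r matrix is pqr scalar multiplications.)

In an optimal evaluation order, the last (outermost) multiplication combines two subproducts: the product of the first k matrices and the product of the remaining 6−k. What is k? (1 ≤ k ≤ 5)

5

Adjacent pairs: M1M2 = 42·45·34 = 64260; M2M3 = 45·34·33 = 50490; M3M4 = 34·33·44 = 49368; M4M5 = 33·44·5 = 7260; M5M6 = 44·5·46 = 10120.
Length 3: M1..M3: k=1: 0+50490+42·45·33=112860; k=2: 64260+0+42·34·33=111384 → min 111384 | M2..M4: k=2: 0+49368+45·34·44=116688; k=3: 50490+0+45·33·44=115830 → min 115830 | M3..M5: k=3: 0+7260+34·33·5=12870; k=4: 49368+0+34·44·5=56848 → min 12870 | M4..M6: k=4: 0+10120+33·44·46=76912; k=5: 7260+0+33·5·46=14850 → min 14850.
Length 4: M1..M4: k=1: 0+115830+42·45·44=198990; k=2: 64260+49368+42·34·44=176460; k=3: 111384+0+42·33·44=172368 → min 172368 | M2..M5: k=2: 0+12870+45·34·5=20520; k=3: 50490+7260+45·33·5=65175; k=4: 115830+0+45·44·5=125730 → min 20520 | M3..M6: k=3: 0+14850+34·33·46=66462; k=4: 49368+10120+34·44·46=128304; k=5: 12870+0+34·5·46=20690 → min 20690.
Length 5: M1..M5: k=1: 0+20520+42·45·5=29970; k=2: 64260+12870+42·34·5=84270; k=3: 111384+7260+42·33·5=125574; k=4: 172368+0+42·44·5=181608 → min 29970 | M2..M6: k=2: 0+20690+45·34·46=91070; k=3: 50490+14850+45·33·46=133650; k=4: 115830+10120+45·44·46=217030; k=5: 20520+0+45·5·46=30870 → min 30870.
Top-level splits: k=1: (M1..M1)·(M2..M6) → 0+30870+42·45·46 = 117810; k=2: (M1..M2)·(M3..M6) → 64260+20690+42·34·46 = 150638; k=3: (M1..M3)·(M4..M6) → 111384+14850+42·33·46 = 189990; k=4: (M1..M4)·(M5..M6) → 172368+10120+42·44·46 = 267496; k=5: (M1..M5)·(M6..M6) → 29970+0+42·5·46 = 39630.
Best split is after M5, i.e. k = 5.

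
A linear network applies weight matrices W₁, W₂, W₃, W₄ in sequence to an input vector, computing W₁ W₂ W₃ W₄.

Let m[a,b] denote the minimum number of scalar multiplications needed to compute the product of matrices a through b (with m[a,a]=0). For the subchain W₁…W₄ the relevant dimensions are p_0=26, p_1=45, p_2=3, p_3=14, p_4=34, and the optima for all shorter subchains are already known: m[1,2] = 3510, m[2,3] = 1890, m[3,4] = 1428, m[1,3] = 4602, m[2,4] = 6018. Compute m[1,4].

7590

m[1,4] = min over k∈[1,3] of m[1,k]+m[k+1,4]+p_{0}·p_k·p_{4}.
k=1: 0 + 6018 + 26·45·34 = 45798; k=2: 3510 + 1428 + 26·3·34 = 7590; k=3: 4602 + 0 + 26·14·34 = 16978.
Minimum: 7590 at k=2.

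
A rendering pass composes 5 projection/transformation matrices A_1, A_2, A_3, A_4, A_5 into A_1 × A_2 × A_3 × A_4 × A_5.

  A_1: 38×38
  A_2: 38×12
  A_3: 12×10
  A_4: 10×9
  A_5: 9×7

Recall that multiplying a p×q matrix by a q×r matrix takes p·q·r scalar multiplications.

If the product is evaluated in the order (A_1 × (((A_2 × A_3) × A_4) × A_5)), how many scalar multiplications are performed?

20482

(A_2 × A_3): 38×12 by 12×10 → 38×10, cost 38·12·10 = 4560
((A_2 × A_3) × A_4): 38×10 by 10×9 → 38×9, cost 38·10·9 = 3420; cumulative 7980
(((A_2 × A_3) × A_4) × A_5): 38×9 by 9×7 → 38×7, cost 38·9·7 = 2394; cumulative 10374
(A_1 × (((A_2 × A_3) × A_4) × A_5)): 38×38 by 38×7 → 38×7, cost 38·38·7 = 10108; cumulative 20482
Total: 20482 scalar multiplications.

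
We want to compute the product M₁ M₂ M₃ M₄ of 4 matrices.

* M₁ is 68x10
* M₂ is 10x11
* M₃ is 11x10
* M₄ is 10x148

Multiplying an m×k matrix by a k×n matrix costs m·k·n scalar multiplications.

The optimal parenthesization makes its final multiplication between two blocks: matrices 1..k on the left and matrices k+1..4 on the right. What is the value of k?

Adjacent pairs: M₁M₂ = 68·10·11 = 7480; M₂M₃ = 10·11·10 = 1100; M₃M₄ = 11·10·148 = 16280.
Length 3: M₁..M₃: k=1: 0+1100+68·10·10=7900; k=2: 7480+0+68·11·10=14960 → min 7900 | M₂..M₄: k=2: 0+16280+10·11·148=32560; k=3: 1100+0+10·10·148=15900 → min 15900.
Top-level splits: k=1: (M₁..M₁)·(M₂..M₄) → 0+15900+68·10·148 = 116540; k=2: (M₁..M₂)·(M₃..M₄) → 7480+16280+68·11·148 = 134464; k=3: (M₁..M₃)·(M₄..M₄) → 7900+0+68·10·148 = 108540.
Best split is after M₃, i.e. k = 3.

3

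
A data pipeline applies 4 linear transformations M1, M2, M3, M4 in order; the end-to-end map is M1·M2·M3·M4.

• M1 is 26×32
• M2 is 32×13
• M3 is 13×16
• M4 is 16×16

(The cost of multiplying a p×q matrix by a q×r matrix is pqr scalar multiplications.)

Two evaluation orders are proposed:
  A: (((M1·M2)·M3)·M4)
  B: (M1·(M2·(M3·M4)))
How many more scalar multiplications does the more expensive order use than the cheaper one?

416

Order A = (((M1·M2)·M3)·M4): (M1·M2): 26×32 by 32×13 → 26×13, cost 26·32·13 = 10816; ((M1·M2)·M3): 26×13 by 13×16 → 26×16, cost 26·13·16 = 5408; cumulative 16224; (((M1·M2)·M3)·M4): 26×16 by 16×16 → 26×16, cost 26·16·16 = 6656; cumulative 22880. Total 22880.
Order B = (M1·(M2·(M3·M4))): (M3·M4): 13×16 by 16×16 → 13×16, cost 13·16·16 = 3328; (M2·(M3·M4)): 32×13 by 13×16 → 32×16, cost 32·13·16 = 6656; cumulative 9984; (M1·(M2·(M3·M4))): 26×32 by 32×16 → 26×16, cost 26·32·16 = 13312; cumulative 23296. Total 23296.
Difference: |22880 − 23296| = 416.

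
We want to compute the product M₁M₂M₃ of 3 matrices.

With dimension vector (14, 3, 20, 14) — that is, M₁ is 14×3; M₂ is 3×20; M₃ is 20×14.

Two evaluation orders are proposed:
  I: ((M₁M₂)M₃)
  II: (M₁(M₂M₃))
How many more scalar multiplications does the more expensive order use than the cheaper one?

Order I = ((M₁M₂)M₃): (M₁M₂): 14×3 by 3×20 → 14×20, cost 14·3·20 = 840; ((M₁M₂)M₃): 14×20 by 20×14 → 14×14, cost 14·20·14 = 3920; cumulative 4760. Total 4760.
Order II = (M₁(M₂M₃)): (M₂M₃): 3×20 by 20×14 → 3×14, cost 3·20·14 = 840; (M₁(M₂M₃)): 14×3 by 3×14 → 14×14, cost 14·3·14 = 588; cumulative 1428. Total 1428.
Difference: |4760 − 1428| = 3332.

3332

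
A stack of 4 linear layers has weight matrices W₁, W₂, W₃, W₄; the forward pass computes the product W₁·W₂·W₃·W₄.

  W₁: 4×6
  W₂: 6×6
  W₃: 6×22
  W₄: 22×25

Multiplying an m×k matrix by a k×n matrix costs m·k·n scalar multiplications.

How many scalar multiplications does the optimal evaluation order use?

Adjacent pairs: W₁W₂ = 4·6·6 = 144; W₂W₃ = 6·6·22 = 792; W₃W₄ = 6·22·25 = 3300.
Length 3: W₁..W₃: k=1: 0+792+4·6·22=1320; k=2: 144+0+4·6·22=672 → min 672 | W₂..W₄: k=2: 0+3300+6·6·25=4200; k=3: 792+0+6·22·25=4092 → min 4092.
Length 4: W₁..W₄: k=1: 0+4092+4·6·25=4692; k=2: 144+3300+4·6·25=4044; k=3: 672+0+4·22·25=2872 → min 2872.
Optimal order: (((W₁·W₂)·W₃)·W₄) with cost 2872.

2872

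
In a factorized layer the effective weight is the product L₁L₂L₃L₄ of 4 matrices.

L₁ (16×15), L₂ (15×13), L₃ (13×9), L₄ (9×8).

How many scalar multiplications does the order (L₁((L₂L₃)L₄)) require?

(L₂L₃): 15×13 by 13×9 → 15×9, cost 15·13·9 = 1755
((L₂L₃)L₄): 15×9 by 9×8 → 15×8, cost 15·9·8 = 1080; cumulative 2835
(L₁((L₂L₃)L₄)): 16×15 by 15×8 → 16×8, cost 16·15·8 = 1920; cumulative 4755
Total: 4755 scalar multiplications.

4755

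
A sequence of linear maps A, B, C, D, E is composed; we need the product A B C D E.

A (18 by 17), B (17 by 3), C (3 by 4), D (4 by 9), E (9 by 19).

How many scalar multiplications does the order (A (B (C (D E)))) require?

7695

(D E): 4×9 by 9×19 → 4×19, cost 4·9·19 = 684
(C (D E)): 3×4 by 4×19 → 3×19, cost 3·4·19 = 228; cumulative 912
(B (C (D E))): 17×3 by 3×19 → 17×19, cost 17·3·19 = 969; cumulative 1881
(A (B (C (D E)))): 18×17 by 17×19 → 18×19, cost 18·17·19 = 5814; cumulative 7695
Total: 7695 scalar multiplications.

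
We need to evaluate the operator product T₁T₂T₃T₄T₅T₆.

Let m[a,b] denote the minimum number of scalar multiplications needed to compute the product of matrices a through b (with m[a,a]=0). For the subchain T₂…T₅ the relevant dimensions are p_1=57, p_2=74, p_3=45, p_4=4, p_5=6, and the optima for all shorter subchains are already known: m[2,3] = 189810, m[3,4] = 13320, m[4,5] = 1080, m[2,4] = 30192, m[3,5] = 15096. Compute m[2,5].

m[2,5] = min over k∈[2,4] of m[2,k]+m[k+1,5]+p_{1}·p_k·p_{5}.
k=2: 0 + 15096 + 57·74·6 = 40404; k=3: 189810 + 1080 + 57·45·6 = 206280; k=4: 30192 + 0 + 57·4·6 = 31560.
Minimum: 31560 at k=4.

31560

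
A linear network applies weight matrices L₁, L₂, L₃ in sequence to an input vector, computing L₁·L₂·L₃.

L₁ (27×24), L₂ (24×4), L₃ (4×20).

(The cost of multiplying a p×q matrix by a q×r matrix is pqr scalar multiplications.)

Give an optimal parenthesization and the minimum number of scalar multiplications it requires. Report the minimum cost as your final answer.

(L₁·(L₂·L₃)): cost 14880.
((L₁·L₂)·L₃): cost 4752.
Optimal: ((L₁·L₂)·L₃) with cost 4752.

4752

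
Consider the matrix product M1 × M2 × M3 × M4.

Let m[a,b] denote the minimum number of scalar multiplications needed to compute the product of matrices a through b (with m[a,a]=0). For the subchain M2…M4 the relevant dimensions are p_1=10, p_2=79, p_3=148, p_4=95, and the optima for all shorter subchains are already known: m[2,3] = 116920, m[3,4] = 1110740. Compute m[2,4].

257520

m[2,4] = min over k∈[2,3] of m[2,k]+m[k+1,4]+p_{1}·p_k·p_{4}.
k=2: 0 + 1110740 + 10·79·95 = 1185790; k=3: 116920 + 0 + 10·148·95 = 257520.
Minimum: 257520 at k=3.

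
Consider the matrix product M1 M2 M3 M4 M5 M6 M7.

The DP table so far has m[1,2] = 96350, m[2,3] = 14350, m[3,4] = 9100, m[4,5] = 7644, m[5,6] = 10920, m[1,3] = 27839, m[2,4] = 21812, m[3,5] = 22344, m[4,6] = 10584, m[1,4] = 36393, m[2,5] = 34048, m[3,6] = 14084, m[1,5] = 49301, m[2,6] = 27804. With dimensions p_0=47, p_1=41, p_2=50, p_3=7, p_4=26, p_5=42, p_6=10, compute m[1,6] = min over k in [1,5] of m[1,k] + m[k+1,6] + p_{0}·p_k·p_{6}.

m[1,6] = min over k∈[1,5] of m[1,k]+m[k+1,6]+p_{0}·p_k·p_{6}.
k=1: 0 + 27804 + 47·41·10 = 47074; k=2: 96350 + 14084 + 47·50·10 = 133934; k=3: 27839 + 10584 + 47·7·10 = 41713; k=4: 36393 + 10920 + 47·26·10 = 59533; k=5: 49301 + 0 + 47·42·10 = 69041.
Minimum: 41713 at k=3.

41713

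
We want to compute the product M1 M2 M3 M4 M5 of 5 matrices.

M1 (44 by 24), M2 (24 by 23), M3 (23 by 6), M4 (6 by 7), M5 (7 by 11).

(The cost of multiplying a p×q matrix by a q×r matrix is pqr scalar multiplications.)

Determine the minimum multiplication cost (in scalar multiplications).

Adjacent pairs: M1M2 = 44·24·23 = 24288; M2M3 = 24·23·6 = 3312; M3M4 = 23·6·7 = 966; M4M5 = 6·7·11 = 462.
Length 3: M1..M3: k=1: 0+3312+44·24·6=9648; k=2: 24288+0+44·23·6=30360 → min 9648 | M2..M4: k=2: 0+966+24·23·7=4830; k=3: 3312+0+24·6·7=4320 → min 4320 | M3..M5: k=3: 0+462+23·6·11=1980; k=4: 966+0+23·7·11=2737 → min 1980.
Length 4: M1..M4: k=1: 0+4320+44·24·7=11712; k=2: 24288+966+44·23·7=32338; k=3: 9648+0+44·6·7=11496 → min 11496 | M2..M5: k=2: 0+1980+24·23·11=8052; k=3: 3312+462+24·6·11=5358; k=4: 4320+0+24·7·11=6168 → min 5358.
Length 5: M1..M5: k=1: 0+5358+44·24·11=16974; k=2: 24288+1980+44·23·11=37400; k=3: 9648+462+44·6·11=13014; k=4: 11496+0+44·7·11=14884 → min 13014.
Optimal order: ((M1 (M2 M3)) (M4 M5)) with cost 13014.

13014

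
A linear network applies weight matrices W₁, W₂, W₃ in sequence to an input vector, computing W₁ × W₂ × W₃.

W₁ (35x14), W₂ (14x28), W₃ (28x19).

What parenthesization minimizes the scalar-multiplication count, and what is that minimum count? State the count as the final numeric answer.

(W₁ × (W₂ × W₃)): cost 16758.
((W₁ × W₂) × W₃): cost 32340.
Optimal: (W₁ × (W₂ × W₃)) with cost 16758.

16758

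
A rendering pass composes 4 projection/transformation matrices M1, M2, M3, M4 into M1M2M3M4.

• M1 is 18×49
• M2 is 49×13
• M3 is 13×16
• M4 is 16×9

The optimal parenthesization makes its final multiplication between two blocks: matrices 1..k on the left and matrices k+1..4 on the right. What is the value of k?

Adjacent pairs: M1M2 = 18·49·13 = 11466; M2M3 = 49·13·16 = 10192; M3M4 = 13·16·9 = 1872.
Length 3: M1..M3: k=1: 0+10192+18·49·16=24304; k=2: 11466+0+18·13·16=15210 → min 15210 | M2..M4: k=2: 0+1872+49·13·9=7605; k=3: 10192+0+49·16·9=17248 → min 7605.
Top-level splits: k=1: (M1..M1)·(M2..M4) → 0+7605+18·49·9 = 15543; k=2: (M1..M2)·(M3..M4) → 11466+1872+18·13·9 = 15444; k=3: (M1..M3)·(M4..M4) → 15210+0+18·16·9 = 17802.
Best split is after M2, i.e. k = 2.

2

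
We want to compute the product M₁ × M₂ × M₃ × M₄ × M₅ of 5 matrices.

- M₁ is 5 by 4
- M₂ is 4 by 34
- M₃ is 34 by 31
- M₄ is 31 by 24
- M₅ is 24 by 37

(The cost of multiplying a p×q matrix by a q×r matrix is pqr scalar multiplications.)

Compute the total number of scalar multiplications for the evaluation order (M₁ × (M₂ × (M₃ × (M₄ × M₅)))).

(M₄ × M₅): 31×24 by 24×37 → 31×37, cost 31·24·37 = 27528
(M₃ × (M₄ × M₅)): 34×31 by 31×37 → 34×37, cost 34·31·37 = 38998; cumulative 66526
(M₂ × (M₃ × (M₄ × M₅))): 4×34 by 34×37 → 4×37, cost 4·34·37 = 5032; cumulative 71558
(M₁ × (M₂ × (M₃ × (M₄ × M₅)))): 5×4 by 4×37 → 5×37, cost 5·4·37 = 740; cumulative 72298
Total: 72298 scalar multiplications.

72298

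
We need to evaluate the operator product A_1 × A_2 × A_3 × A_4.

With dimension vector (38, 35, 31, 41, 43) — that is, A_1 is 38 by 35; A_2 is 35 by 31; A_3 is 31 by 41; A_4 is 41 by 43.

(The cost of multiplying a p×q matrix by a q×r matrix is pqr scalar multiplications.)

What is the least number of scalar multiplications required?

Adjacent pairs: A_1A_2 = 38·35·31 = 41230; A_2A_3 = 35·31·41 = 44485; A_3A_4 = 31·41·43 = 54653.
Length 3: A_1..A_3: k=1: 0+44485+38·35·41=99015; k=2: 41230+0+38·31·41=89528 → min 89528 | A_2..A_4: k=2: 0+54653+35·31·43=101308; k=3: 44485+0+35·41·43=106190 → min 101308.
Length 4: A_1..A_4: k=1: 0+101308+38·35·43=158498; k=2: 41230+54653+38·31·43=146537; k=3: 89528+0+38·41·43=156522 → min 146537.
Optimal order: ((A_1 × A_2) × (A_3 × A_4)) with cost 146537.

146537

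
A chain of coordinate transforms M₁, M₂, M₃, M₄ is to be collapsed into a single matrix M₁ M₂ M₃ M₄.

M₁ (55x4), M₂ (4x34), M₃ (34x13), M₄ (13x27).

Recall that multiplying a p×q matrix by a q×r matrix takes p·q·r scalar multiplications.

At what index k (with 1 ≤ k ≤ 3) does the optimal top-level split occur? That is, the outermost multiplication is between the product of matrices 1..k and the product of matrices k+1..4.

Adjacent pairs: M₁M₂ = 55·4·34 = 7480; M₂M₃ = 4·34·13 = 1768; M₃M₄ = 34·13·27 = 11934.
Length 3: M₁..M₃: k=1: 0+1768+55·4·13=4628; k=2: 7480+0+55·34·13=31790 → min 4628 | M₂..M₄: k=2: 0+11934+4·34·27=15606; k=3: 1768+0+4·13·27=3172 → min 3172.
Top-level splits: k=1: (M₁..M₁)·(M₂..M₄) → 0+3172+55·4·27 = 9112; k=2: (M₁..M₂)·(M₃..M₄) → 7480+11934+55·34·27 = 69904; k=3: (M₁..M₃)·(M₄..M₄) → 4628+0+55·13·27 = 23933.
Best split is after M₁, i.e. k = 1.

1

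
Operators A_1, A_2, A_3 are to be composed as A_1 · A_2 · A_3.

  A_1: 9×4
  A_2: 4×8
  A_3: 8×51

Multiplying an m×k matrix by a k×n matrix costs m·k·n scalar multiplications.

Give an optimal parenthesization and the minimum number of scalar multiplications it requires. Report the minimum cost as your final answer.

3468

(A_1 · (A_2 · A_3)): cost 3468.
((A_1 · A_2) · A_3): cost 3960.
Optimal: (A_1 · (A_2 · A_3)) with cost 3468.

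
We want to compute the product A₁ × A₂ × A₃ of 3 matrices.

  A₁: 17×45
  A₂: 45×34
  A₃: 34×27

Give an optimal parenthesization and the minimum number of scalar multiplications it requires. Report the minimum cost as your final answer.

41616

(A₁ × (A₂ × A₃)): cost 61965.
((A₁ × A₂) × A₃): cost 41616.
Optimal: ((A₁ × A₂) × A₃) with cost 41616.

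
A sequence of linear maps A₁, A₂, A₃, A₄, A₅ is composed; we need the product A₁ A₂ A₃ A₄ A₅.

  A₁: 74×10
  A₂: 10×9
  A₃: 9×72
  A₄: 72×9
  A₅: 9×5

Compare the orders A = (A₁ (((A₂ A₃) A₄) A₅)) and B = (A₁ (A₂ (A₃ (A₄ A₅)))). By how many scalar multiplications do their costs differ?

6480

Order A = (A₁ (((A₂ A₃) A₄) A₅)): (A₂ A₃): 10×9 by 9×72 → 10×72, cost 10·9·72 = 6480; ((A₂ A₃) A₄): 10×72 by 72×9 → 10×9, cost 10·72·9 = 6480; cumulative 12960; (((A₂ A₃) A₄) A₅): 10×9 by 9×5 → 10×5, cost 10·9·5 = 450; cumulative 13410; (A₁ (((A₂ A₃) A₄) A₅)): 74×10 by 10×5 → 74×5, cost 74·10·5 = 3700; cumulative 17110. Total 17110.
Order B = (A₁ (A₂ (A₃ (A₄ A₅)))): (A₄ A₅): 72×9 by 9×5 → 72×5, cost 72·9·5 = 3240; (A₃ (A₄ A₅)): 9×72 by 72×5 → 9×5, cost 9·72·5 = 3240; cumulative 6480; (A₂ (A₃ (A₄ A₅))): 10×9 by 9×5 → 10×5, cost 10·9·5 = 450; cumulative 6930; (A₁ (A₂ (A₃ (A₄ A₅)))): 74×10 by 10×5 → 74×5, cost 74·10·5 = 3700; cumulative 10630. Total 10630.
Difference: |17110 − 10630| = 6480.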